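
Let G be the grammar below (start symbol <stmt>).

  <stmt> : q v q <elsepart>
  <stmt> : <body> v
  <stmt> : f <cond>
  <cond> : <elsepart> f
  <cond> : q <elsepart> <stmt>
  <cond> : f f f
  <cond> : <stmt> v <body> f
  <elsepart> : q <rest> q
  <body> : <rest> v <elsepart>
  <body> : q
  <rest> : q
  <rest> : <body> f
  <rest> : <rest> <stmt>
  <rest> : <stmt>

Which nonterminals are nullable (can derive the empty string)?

No nonterminal has an empty production or an RHS whose symbols are all nullable.

{ } (none)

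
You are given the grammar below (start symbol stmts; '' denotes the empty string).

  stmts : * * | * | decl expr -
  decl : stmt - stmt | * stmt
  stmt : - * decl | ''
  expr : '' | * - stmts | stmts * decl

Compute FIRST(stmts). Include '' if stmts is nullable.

{ *, - }

stmts : * * contributes {*}.
stmts : * contributes {*}.
From stmts : decl expr -: add FIRST(decl) = { *, - }.
Union: FIRST(stmts) = { *, - }.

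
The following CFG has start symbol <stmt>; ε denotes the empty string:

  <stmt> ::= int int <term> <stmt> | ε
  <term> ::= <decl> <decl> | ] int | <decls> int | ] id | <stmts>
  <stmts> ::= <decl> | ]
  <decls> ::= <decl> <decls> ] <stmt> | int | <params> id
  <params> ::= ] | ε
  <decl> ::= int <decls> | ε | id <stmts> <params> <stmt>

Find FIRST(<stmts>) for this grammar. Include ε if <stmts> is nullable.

{ ], id, int, ε }

From <stmts> ::= <decl>: add FIRST(<decl>) = { id, int, ε } (including ε since <decl> is nullable).
<stmts> ::= ] contributes {]}.
Union: FIRST(<stmts>) = { ], id, int, ε }.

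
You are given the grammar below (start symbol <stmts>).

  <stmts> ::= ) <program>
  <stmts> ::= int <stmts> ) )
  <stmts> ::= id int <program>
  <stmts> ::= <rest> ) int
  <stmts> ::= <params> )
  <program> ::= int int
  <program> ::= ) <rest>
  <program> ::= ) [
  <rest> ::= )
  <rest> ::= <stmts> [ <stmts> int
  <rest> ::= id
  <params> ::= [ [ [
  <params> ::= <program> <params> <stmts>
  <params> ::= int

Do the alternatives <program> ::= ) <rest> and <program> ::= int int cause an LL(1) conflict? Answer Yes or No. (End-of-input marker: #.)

FIRST() <rest>) = { ) } and FIRST(int int) = { int }.
The FIRST sets are disjoint and neither alternative is nullable — no conflict.

No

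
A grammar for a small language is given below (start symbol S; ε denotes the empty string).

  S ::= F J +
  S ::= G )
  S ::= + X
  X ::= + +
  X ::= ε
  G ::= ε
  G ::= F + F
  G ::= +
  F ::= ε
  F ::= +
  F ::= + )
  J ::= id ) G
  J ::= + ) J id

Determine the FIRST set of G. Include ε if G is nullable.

{ +, ε }

G ::= ε contributes ε.
From G ::= F + F: F nullable, take FIRST(F) ∪ {+} = { + }.
G ::= + contributes {+}.
Union: FIRST(G) = { +, ε }.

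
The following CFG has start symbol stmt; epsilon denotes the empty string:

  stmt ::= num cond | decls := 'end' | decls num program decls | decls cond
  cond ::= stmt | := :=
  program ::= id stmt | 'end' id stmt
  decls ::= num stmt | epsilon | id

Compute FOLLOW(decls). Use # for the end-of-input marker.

In stmt ::= decls := 'end': add FIRST(:= 'end') = { := }.
In stmt ::= decls num program decls: add FIRST(num program decls) = { num }.
In stmt ::= decls num program decls: decls is at the end, add FOLLOW(stmt) = { #, :=, id, num }.
In stmt ::= decls cond: add FIRST(cond) = { :=, id, num }.
Union: FOLLOW(decls) = { #, :=, id, num }.

{ #, :=, id, num }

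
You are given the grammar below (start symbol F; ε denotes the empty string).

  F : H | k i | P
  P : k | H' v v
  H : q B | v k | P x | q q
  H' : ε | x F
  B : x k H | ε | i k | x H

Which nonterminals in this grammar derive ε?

{ B, H' }

Directly nullable (have an ε-production): H', B.
No other nonterminal has a production whose RHS symbols are all nullable.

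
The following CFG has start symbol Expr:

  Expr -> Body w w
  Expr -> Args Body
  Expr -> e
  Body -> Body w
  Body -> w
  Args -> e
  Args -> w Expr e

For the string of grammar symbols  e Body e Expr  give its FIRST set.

{ e }

e is a terminal; add {e} and stop.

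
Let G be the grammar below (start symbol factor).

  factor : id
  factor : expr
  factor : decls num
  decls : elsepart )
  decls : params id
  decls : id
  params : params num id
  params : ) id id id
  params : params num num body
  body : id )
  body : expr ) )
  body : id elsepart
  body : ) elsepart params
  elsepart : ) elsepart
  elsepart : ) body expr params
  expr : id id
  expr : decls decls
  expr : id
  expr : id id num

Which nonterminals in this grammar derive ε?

{ } (none)

No nonterminal has an empty production or an RHS whose symbols are all nullable.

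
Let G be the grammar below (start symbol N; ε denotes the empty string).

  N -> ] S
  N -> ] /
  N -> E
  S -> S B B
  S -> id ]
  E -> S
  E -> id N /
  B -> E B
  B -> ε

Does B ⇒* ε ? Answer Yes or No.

Yes

B has an ε-production, so B ⇒ ε.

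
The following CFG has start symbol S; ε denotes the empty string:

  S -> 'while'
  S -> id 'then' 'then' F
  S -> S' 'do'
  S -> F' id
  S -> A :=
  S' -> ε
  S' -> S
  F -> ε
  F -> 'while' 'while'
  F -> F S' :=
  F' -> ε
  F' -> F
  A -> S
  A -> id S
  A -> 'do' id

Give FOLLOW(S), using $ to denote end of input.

S is the start symbol, so $ ∈ FOLLOW(S).
In S' -> S: S is at the end, add FOLLOW(S') = { 'do', := }.
In A -> S: S is at the end, add FOLLOW(A) = { := }.
In A -> id S: S is at the end, add FOLLOW(A) = { := }.
Union: FOLLOW(S) = { $, 'do', := }.

{ $, 'do', := }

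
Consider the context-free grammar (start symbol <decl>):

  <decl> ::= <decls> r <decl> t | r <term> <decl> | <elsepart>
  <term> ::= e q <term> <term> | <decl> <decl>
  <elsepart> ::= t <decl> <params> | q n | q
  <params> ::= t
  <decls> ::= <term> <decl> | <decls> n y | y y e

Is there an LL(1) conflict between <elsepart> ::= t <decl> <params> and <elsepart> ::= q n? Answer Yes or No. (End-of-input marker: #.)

FIRST(t <decl> <params>) = { t } and FIRST(q n) = { q }.
The FIRST sets are disjoint and neither alternative is nullable — no conflict.

No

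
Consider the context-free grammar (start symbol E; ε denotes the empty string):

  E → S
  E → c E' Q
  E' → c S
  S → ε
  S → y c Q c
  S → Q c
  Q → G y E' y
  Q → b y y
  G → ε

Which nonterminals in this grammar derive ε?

Directly nullable (have an ε-production): S, G.
E → S with every symbol nullable, so E is nullable.
No other nonterminal has a production whose RHS symbols are all nullable.

{ E, G, S }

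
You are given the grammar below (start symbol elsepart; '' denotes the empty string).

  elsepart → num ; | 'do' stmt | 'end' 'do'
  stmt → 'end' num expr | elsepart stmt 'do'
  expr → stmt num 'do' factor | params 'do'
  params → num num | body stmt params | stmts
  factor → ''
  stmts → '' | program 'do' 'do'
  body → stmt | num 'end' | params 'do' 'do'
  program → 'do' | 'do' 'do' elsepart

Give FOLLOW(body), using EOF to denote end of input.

In params → body stmt params: add FIRST(stmt params) = { 'do', 'end', num }.
Union: FOLLOW(body) = { 'do', 'end', num }.

{ 'do', 'end', num }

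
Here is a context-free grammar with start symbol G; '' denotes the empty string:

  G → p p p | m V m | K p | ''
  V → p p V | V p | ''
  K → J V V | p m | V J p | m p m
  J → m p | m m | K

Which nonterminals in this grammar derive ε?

Directly nullable (have an ''-production): G, V.
No other nonterminal has a production whose RHS symbols are all nullable.

{ G, V }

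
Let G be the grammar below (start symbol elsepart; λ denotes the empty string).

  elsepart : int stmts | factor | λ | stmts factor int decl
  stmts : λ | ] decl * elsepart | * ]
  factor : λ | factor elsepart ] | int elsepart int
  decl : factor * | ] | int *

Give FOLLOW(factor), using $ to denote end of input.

{ $, *, ], int }

In elsepart : factor: factor is at the end, add FOLLOW(elsepart) = { $, *, ], int }.
In elsepart : stmts factor int decl: add FIRST(int decl) = { int }.
In factor : factor elsepart ]: add FIRST(elsepart ]) = { *, ], int }.
In decl : factor *: add FIRST(*) = { * }.
Union: FOLLOW(factor) = { $, *, ], int }.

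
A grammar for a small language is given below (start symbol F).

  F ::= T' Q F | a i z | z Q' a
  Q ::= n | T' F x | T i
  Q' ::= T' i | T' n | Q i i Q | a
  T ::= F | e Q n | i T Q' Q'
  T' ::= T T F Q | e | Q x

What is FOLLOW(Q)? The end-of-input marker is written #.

{ a, e, i, n, x, z }

In F ::= T' Q F: add FIRST(F) = { a, e, i, n, z }.
In Q' ::= Q i i Q: add FIRST(i i Q) = { i }.
In Q' ::= Q i i Q: Q is at the end, add FOLLOW(Q') = { a, e, i, n, z }.
In T ::= e Q n: add FIRST(n) = { n }.
In T' ::= T T F Q: Q is at the end, add FOLLOW(T') = { a, e, i, n, z }.
In T' ::= Q x: add FIRST(x) = { x }.
Union: FOLLOW(Q) = { a, e, i, n, x, z }.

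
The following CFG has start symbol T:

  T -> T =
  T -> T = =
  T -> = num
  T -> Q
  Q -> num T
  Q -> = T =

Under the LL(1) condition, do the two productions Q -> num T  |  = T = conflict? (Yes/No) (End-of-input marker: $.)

No

FIRST(num T) = { num } and FIRST(= T =) = { = }.
The FIRST sets are disjoint and neither alternative is nullable — no conflict.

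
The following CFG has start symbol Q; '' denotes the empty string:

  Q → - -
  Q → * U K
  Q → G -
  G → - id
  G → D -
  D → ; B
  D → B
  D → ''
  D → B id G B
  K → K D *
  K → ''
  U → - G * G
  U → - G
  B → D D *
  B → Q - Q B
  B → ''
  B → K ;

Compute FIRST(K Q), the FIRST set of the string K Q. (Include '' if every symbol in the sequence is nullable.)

Add FIRST(K)\{''} = { *, -, ;, id }; K is nullable, continue.
Add FIRST(Q) = { *, -, ;, id }; Q is not nullable, stop.

{ *, -, ;, id }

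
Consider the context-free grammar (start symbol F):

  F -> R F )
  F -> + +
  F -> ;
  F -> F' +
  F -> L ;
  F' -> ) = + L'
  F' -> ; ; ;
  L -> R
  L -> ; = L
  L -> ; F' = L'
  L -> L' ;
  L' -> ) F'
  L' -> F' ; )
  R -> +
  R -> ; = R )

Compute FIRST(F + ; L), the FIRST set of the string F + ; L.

Add FIRST(F) = { ), +, ; }; F is not nullable, stop.

{ ), +, ; }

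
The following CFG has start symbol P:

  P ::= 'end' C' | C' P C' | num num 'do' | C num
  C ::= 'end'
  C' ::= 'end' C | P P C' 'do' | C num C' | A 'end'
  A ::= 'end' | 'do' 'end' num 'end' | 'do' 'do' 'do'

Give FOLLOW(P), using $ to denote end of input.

{ $, 'do', 'end', num }

P is the start symbol, so $ ∈ FOLLOW(P).
In P ::= C' P C': add FIRST(C') = { 'do', 'end', num }.
In C' ::= P P C' 'do': add FIRST(P C' 'do') = { 'do', 'end', num }.
In C' ::= P P C' 'do': add FIRST(C' 'do') = { 'do', 'end', num }.
Union: FOLLOW(P) = { $, 'do', 'end', num }.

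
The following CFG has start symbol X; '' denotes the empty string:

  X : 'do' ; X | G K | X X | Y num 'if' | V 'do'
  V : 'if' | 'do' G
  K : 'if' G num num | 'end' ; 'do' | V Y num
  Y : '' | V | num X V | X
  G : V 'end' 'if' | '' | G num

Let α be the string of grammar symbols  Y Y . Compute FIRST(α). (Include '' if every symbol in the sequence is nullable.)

{ 'do', 'end', 'if', num, '' }

Add FIRST(Y)\{''} = { 'do', 'end', 'if', num }; Y is nullable, continue.
Add FIRST(Y)\{''} = { 'do', 'end', 'if', num }; Y is nullable, continue.
Every symbol is nullable, so include ''.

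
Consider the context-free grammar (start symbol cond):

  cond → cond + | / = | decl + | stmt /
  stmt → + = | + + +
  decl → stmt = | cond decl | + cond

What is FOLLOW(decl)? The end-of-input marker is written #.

In cond → decl +: add FIRST(+) = { + }.
In decl → cond decl: decl is at the end, add FOLLOW(decl) = { + }.
Union: FOLLOW(decl) = { + }.

{ + }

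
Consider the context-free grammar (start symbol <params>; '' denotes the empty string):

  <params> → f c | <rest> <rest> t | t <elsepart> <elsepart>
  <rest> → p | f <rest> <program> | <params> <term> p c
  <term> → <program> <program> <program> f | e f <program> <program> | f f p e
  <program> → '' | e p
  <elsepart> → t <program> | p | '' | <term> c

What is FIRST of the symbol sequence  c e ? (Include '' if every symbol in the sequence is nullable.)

c is a terminal; add {c} and stop.

{ c }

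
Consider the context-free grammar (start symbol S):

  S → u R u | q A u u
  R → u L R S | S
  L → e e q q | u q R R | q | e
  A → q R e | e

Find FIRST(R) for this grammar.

R → u L R S contributes {u}.
From R → S: add FIRST(S) = { q, u }.
Union: FIRST(R) = { q, u }.

{ q, u }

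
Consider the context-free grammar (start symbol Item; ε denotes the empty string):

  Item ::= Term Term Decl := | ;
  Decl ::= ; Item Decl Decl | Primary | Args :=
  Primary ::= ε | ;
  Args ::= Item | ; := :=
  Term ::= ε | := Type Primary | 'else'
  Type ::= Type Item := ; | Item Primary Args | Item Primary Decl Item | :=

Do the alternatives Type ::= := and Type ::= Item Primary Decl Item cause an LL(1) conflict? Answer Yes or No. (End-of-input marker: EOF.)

FIRST(:=) = { := } and FIRST(Item Primary Decl Item) = { 'else', :=, ; }.
Both contain :=, so the two alternatives are not disjoint — LL(1) conflict.

Yes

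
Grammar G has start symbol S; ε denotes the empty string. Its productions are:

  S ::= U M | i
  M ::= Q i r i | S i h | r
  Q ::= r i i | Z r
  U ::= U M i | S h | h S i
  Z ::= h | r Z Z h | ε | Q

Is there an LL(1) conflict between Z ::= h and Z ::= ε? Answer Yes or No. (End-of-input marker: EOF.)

Yes

FIRST(h) = { h } and FIRST(ε) = { ε }.
The second alternative is nullable and FOLLOW(Z) = { h, r } shares h with FIRST of the first — conflict.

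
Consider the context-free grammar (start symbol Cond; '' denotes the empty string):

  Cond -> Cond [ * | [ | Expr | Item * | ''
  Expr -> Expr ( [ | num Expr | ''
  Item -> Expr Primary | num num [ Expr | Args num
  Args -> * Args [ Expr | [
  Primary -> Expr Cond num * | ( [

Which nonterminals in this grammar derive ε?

{ Cond, Expr }

Directly nullable (have an ''-production): Cond, Expr.
No other nonterminal has a production whose RHS symbols are all nullable.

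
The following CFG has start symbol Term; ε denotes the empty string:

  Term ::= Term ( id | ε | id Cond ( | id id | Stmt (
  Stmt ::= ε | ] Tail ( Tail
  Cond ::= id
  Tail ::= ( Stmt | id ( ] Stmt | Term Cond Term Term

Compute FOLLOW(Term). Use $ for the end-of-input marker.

Term is the start symbol, so $ ∈ FOLLOW(Term).
In Term ::= Term ( id: add FIRST(( id) = { ( }.
In Tail ::= Term Cond Term Term: add FIRST(Cond Term Term) = { id }.
In Tail ::= Term Cond Term Term: add FIRST(Term)\{ε} = { (, ], id }.
  Since Term is nullable, also add FOLLOW(Tail) = { ( }.
In Tail ::= Term Cond Term Term: Term is at the end, add FOLLOW(Tail) = { ( }.
Union: FOLLOW(Term) = { $, (, ], id }.

{ $, (, ], id }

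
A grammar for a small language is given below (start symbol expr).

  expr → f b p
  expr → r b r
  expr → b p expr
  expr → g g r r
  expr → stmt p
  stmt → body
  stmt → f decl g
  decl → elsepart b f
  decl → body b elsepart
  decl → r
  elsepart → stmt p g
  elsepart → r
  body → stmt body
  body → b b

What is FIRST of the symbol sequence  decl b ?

{ b, f, r }

Add FIRST(decl) = { b, f, r }; decl is not nullable, stop.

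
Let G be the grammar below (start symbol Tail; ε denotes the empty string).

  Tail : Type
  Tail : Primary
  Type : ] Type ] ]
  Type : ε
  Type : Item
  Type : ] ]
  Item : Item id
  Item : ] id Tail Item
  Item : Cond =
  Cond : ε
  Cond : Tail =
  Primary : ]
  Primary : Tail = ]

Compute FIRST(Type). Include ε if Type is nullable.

{ =, ], ε }

Type : ] Type ] ] contributes {]}.
Type : ε contributes ε.
From Type : Item: add FIRST(Item) = { =, ] }.
Type : ] ] contributes {]}.
Union: FIRST(Type) = { =, ], ε }.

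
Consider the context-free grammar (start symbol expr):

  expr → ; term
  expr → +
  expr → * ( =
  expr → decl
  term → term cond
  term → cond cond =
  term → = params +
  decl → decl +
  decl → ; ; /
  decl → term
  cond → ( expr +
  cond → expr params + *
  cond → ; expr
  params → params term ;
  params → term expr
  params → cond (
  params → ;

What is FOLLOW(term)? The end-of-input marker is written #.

{ #, (, *, +, ;, = }

In expr → ; term: term is at the end, add FOLLOW(expr) = { #, (, *, +, ;, = }.
In term → term cond: add FIRST(cond) = { (, *, +, ;, = }.
In decl → term: term is at the end, add FOLLOW(decl) = { #, (, *, +, ;, = }.
In params → params term ;: add FIRST(;) = { ; }.
In params → term expr: add FIRST(expr) = { (, *, +, ;, = }.
Union: FOLLOW(term) = { #, (, *, +, ;, = }.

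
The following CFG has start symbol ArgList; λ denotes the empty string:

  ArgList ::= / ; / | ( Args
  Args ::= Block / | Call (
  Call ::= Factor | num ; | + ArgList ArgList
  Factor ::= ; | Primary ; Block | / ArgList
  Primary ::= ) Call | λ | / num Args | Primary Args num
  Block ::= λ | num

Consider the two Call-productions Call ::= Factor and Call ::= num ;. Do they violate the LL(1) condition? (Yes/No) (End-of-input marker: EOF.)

FIRST(Factor) = { ), +, /, ;, num } and FIRST(num ;) = { num }.
Both contain num, so the two alternatives are not disjoint — LL(1) conflict.

Yes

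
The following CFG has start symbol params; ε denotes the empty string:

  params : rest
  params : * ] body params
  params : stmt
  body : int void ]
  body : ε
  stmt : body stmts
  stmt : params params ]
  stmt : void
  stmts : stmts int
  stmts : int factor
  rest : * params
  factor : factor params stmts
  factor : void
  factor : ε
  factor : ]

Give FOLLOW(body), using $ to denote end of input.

In params : * ] body params: add FIRST(params) = { *, int, void }.
In stmt : body stmts: add FIRST(stmts) = { int }.
Union: FOLLOW(body) = { *, int, void }.

{ *, int, void }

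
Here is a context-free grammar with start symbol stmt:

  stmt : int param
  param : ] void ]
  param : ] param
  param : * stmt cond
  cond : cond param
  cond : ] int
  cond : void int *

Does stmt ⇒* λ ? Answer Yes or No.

No

No nonterminal in this grammar is nullable.
No production of stmt has an RHS whose symbols are all nullable, so stmt is not nullable.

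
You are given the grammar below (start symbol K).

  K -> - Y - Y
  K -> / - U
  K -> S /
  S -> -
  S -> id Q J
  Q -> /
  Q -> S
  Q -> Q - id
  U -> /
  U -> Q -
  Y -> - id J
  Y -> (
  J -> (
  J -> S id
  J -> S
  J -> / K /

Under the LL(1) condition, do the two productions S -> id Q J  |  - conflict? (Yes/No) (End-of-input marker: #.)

No

FIRST(id Q J) = { id } and FIRST(-) = { - }.
The FIRST sets are disjoint and neither alternative is nullable — no conflict.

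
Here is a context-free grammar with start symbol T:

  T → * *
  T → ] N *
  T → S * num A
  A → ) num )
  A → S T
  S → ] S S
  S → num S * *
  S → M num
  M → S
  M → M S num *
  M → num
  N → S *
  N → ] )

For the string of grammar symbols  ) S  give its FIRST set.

{ ) }

) is a terminal; add {)} and stop.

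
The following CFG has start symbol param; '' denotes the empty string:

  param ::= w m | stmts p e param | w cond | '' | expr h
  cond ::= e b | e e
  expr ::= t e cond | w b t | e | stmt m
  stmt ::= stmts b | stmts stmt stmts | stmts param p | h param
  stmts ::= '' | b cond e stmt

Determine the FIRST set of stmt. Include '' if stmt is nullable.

From stmt ::= stmts b: stmts nullable, take FIRST(stmts) ∪ {b} = { b }.
From stmt ::= stmts stmt stmts: stmts nullable, take FIRST(stmts) ∪ FIRST(stmt) = { b, e, h, p, t, w }.
From stmt ::= stmts param p: stmts, param nullable, take FIRST(stmts) ∪ FIRST(param) ∪ {p} = { b, e, h, p, t, w }.
stmt ::= h param contributes {h}.
Union: FIRST(stmt) = { b, e, h, p, t, w }.

{ b, e, h, p, t, w }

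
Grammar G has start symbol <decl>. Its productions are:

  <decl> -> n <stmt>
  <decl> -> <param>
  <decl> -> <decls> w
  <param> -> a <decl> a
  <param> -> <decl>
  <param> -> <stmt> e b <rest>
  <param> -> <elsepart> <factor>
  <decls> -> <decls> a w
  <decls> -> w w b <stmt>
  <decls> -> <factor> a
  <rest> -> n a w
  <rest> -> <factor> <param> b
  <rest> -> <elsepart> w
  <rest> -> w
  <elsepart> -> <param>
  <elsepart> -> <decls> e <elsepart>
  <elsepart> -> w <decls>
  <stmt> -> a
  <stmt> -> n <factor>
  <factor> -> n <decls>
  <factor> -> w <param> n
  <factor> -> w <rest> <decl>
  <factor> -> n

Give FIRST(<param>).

<param> -> a <decl> a contributes {a}.
From <param> -> <decl>: add FIRST(<decl>) = { a, n, w }.
From <param> -> <stmt> e b <rest>: add FIRST(<stmt>) = { a, n }.
From <param> -> <elsepart> <factor>: add FIRST(<elsepart>) = { a, n, w }.
Union: FIRST(<param>) = { a, n, w }.

{ a, n, w }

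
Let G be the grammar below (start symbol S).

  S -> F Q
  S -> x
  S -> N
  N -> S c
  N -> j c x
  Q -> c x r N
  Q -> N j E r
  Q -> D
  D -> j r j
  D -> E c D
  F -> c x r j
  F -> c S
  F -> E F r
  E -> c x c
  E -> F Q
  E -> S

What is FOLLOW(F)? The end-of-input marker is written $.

In S -> F Q: add FIRST(Q) = { c, j, x }.
In F -> E F r: add FIRST(r) = { r }.
In E -> F Q: add FIRST(Q) = { c, j, x }.
Union: FOLLOW(F) = { c, j, r, x }.

{ c, j, r, x }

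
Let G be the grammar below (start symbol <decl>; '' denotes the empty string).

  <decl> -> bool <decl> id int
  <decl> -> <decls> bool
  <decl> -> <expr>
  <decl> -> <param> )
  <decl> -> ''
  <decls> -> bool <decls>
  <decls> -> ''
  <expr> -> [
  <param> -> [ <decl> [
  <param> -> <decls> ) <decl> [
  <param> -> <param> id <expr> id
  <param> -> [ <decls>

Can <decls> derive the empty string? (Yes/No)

<decls> has an ''-production, so <decls> ⇒ ''.

Yes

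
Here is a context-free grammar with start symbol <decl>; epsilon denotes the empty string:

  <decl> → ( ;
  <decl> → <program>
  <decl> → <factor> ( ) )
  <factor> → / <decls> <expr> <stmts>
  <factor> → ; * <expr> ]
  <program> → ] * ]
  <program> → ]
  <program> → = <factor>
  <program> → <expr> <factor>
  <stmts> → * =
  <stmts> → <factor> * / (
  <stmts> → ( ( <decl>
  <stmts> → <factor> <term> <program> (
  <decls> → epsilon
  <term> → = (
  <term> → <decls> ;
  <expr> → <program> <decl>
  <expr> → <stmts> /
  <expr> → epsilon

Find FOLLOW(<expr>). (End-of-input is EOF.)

{ (, *, /, ;, ] }

In <factor> → / <decls> <expr> <stmts>: add FIRST(<stmts>) = { (, *, /, ; }.
In <factor> → ; * <expr> ]: add FIRST(]) = { ] }.
In <program> → <expr> <factor>: add FIRST(<factor>) = { /, ; }.
Union: FOLLOW(<expr>) = { (, *, /, ;, ] }.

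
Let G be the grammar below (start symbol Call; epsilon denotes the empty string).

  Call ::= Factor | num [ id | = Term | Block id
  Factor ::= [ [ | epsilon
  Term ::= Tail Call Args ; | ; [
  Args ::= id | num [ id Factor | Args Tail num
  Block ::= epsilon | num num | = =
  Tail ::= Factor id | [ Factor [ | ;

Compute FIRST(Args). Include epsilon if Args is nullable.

Args ::= id contributes {id}.
Args ::= num [ id Factor contributes {num}.
From Args ::= Args Tail num: add FIRST(Args) = { id, num }.
Union: FIRST(Args) = { id, num }.

{ id, num }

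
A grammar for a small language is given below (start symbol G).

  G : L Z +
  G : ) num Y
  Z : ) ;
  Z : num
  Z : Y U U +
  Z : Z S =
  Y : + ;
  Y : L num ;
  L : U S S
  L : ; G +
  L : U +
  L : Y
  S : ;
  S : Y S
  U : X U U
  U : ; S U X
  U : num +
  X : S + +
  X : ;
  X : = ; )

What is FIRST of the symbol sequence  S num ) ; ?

Add FIRST(S) = { +, ;, =, num }; S is not nullable, stop.

{ +, ;, =, num }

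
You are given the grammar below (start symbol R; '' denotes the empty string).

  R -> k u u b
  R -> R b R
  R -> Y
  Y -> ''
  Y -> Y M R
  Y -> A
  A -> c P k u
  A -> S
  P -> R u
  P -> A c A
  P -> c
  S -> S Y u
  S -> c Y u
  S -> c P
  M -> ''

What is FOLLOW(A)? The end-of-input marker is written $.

In Y -> A: A is at the end, add FOLLOW(Y) = { $, b, c, k, u }.
In P -> A c A: add FIRST(c A) = { c }.
In P -> A c A: A is at the end, add FOLLOW(P) = { $, b, c, k, u }.
Union: FOLLOW(A) = { $, b, c, k, u }.

{ $, b, c, k, u }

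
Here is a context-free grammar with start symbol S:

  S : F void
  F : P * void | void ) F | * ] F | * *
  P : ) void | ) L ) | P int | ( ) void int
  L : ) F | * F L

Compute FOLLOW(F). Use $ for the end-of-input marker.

{ ), *, void }

In S : F void: add FIRST(void) = { void }.
In F : void ) F: F is at the end, add FOLLOW(F) = { ), *, void }.
In F : * ] F: F is at the end, add FOLLOW(F) = { ), *, void }.
In L : ) F: F is at the end, add FOLLOW(L) = { ) }.
In L : * F L: add FIRST(L) = { ), * }.
Union: FOLLOW(F) = { ), *, void }.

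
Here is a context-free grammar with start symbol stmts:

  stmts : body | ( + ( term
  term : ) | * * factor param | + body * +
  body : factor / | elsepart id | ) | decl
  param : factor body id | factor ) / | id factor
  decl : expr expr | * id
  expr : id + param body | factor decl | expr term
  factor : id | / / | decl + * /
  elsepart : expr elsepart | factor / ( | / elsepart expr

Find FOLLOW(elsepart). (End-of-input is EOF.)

In body : elsepart id: add FIRST(id) = { id }.
In elsepart : expr elsepart: elsepart is at the end, add FOLLOW(elsepart) = { *, /, id }.
In elsepart : / elsepart expr: add FIRST(expr) = { *, /, id }.
Union: FOLLOW(elsepart) = { *, /, id }.

{ *, /, id }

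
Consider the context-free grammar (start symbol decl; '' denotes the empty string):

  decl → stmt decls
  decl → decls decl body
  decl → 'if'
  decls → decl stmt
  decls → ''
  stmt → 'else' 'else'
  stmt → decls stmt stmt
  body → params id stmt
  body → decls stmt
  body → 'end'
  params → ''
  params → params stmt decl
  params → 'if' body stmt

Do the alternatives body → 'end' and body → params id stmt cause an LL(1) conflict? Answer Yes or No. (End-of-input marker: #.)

No

FIRST('end') = { 'end' } and FIRST(params id stmt) = { 'else', 'if', id }.
The FIRST sets are disjoint and neither alternative is nullable — no conflict.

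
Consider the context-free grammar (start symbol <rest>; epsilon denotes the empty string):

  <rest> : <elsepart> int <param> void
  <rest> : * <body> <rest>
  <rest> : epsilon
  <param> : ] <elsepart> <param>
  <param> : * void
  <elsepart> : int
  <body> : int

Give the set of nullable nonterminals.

{ <rest> }

Directly nullable (have an epsilon-production): <rest>.
No other nonterminal has a production whose RHS symbols are all nullable.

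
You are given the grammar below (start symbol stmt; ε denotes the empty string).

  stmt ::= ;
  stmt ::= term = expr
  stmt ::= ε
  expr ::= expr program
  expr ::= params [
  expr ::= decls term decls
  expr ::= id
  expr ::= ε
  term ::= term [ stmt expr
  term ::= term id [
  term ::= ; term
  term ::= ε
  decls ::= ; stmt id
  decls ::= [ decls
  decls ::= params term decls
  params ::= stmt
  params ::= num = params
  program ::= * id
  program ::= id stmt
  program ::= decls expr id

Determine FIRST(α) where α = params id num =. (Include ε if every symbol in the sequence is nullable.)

{ ;, =, [, id, num }

Add FIRST(params)\{ε} = { ;, =, [, id, num }; params is nullable, continue.
id is a terminal; add {id} and stop.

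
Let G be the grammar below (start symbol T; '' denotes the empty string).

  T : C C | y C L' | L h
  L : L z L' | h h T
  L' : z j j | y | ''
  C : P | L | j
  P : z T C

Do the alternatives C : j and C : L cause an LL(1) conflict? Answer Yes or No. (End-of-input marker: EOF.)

FIRST(j) = { j } and FIRST(L) = { h }.
The FIRST sets are disjoint and neither alternative is nullable — no conflict.

No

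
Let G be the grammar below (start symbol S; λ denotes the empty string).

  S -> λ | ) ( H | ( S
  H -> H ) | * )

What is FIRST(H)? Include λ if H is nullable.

From H -> H ): add FIRST(H) = { * }.
H -> * ) contributes {*}.
Union: FIRST(H) = { * }.

{ * }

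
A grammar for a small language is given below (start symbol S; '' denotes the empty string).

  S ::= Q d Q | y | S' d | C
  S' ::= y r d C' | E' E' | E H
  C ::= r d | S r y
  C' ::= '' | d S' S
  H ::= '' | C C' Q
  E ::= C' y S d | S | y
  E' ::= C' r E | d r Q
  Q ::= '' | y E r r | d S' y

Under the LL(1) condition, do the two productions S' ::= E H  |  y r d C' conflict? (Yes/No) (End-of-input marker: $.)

FIRST(E H) = { d, r, y } and FIRST(y r d C') = { y }.
Both contain y, so the two alternatives are not disjoint — LL(1) conflict.

Yes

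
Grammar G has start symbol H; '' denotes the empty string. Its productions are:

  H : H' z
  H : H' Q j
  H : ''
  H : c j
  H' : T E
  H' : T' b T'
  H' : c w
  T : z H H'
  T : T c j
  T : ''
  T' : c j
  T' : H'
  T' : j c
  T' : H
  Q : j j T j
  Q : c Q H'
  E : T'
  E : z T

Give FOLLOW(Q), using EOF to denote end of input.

{ b, c, j, z }

In H : H' Q j: add FIRST(j) = { j }.
In Q : c Q H': add FIRST(H')\{''} = { b, c, j, z }.
  Since H' is nullable, also add FOLLOW(Q) = { b, c, j, z }.
Union: FOLLOW(Q) = { b, c, j, z }.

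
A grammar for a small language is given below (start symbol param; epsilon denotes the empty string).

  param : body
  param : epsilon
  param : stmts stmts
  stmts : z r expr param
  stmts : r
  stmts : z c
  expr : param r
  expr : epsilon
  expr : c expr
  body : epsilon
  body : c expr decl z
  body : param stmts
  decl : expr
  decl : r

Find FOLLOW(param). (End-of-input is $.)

param is the start symbol, so $ ∈ FOLLOW(param).
In stmts : z r expr param: param is at the end, add FOLLOW(stmts) = { $, r, z }.
In expr : param r: add FIRST(r) = { r }.
In body : param stmts: add FIRST(stmts) = { r, z }.
Union: FOLLOW(param) = { $, r, z }.

{ $, r, z }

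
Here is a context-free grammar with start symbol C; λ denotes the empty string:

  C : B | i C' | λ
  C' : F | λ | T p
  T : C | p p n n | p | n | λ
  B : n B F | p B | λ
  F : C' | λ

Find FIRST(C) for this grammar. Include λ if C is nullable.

From C : B: add FIRST(B) = { n, p, λ } (including λ since B is nullable).
C : i C' contributes {i}.
C : λ contributes λ.
Union: FIRST(C) = { i, n, p, λ }.

{ i, n, p, λ }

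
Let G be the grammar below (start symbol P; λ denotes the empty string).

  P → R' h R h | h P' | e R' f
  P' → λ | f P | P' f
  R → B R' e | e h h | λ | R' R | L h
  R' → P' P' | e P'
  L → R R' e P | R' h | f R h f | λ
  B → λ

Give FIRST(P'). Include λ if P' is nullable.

{ f, λ }

P' → λ contributes λ.
P' → f P contributes {f}.
From P' → P' f: P' nullable, take FIRST(P') ∪ {f} = { f }.
Union: FIRST(P') = { f, λ }.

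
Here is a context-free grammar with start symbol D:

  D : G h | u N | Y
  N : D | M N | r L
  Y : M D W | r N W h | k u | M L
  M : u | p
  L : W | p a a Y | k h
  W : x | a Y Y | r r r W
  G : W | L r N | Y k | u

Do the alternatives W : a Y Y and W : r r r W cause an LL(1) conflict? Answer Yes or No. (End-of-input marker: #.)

FIRST(a Y Y) = { a } and FIRST(r r r W) = { r }.
The FIRST sets are disjoint and neither alternative is nullable — no conflict.

No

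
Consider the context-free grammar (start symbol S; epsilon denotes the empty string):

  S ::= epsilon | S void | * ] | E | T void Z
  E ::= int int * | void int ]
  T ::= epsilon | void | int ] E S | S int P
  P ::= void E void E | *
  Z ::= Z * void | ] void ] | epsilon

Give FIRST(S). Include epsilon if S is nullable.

S ::= epsilon contributes epsilon.
From S ::= S void: S nullable, take FIRST(S) ∪ {void} = { *, int, void }.
S ::= * ] contributes {*}.
From S ::= E: add FIRST(E) = { int, void }.
From S ::= T void Z: T nullable, take FIRST(T) ∪ {void} = { *, int, void }.
Union: FIRST(S) = { *, int, void, epsilon }.

{ *, int, void, epsilon }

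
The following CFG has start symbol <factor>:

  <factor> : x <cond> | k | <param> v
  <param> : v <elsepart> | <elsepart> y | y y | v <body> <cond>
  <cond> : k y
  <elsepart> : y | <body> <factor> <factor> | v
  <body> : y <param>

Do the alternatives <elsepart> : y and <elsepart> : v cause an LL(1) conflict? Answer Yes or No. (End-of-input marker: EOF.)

No

FIRST(y) = { y } and FIRST(v) = { v }.
The FIRST sets are disjoint and neither alternative is nullable — no conflict.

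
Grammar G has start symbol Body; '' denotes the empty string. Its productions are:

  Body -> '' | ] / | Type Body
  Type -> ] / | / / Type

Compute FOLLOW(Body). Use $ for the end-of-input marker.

{ $ }

Body is the start symbol, so $ ∈ FOLLOW(Body).
In Body -> Type Body: Body is at the end, add FOLLOW(Body) = { $ }.
Union: FOLLOW(Body) = { $ }.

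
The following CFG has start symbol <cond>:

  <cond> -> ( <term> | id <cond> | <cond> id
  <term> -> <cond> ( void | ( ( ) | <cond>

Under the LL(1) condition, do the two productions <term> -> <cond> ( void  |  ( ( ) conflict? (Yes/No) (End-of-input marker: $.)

Yes

FIRST(<cond> ( void) = { (, id } and FIRST(( ( )) = { ( }.
Both contain (, so the two alternatives are not disjoint — LL(1) conflict.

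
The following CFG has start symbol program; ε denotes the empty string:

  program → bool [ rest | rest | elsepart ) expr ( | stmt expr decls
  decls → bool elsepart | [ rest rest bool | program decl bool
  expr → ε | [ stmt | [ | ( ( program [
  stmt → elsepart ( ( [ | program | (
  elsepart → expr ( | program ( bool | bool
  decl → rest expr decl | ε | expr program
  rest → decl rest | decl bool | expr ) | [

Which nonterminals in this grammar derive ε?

{ decl, expr }

Directly nullable (have an ε-production): expr, decl.
No other nonterminal has a production whose RHS symbols are all nullable.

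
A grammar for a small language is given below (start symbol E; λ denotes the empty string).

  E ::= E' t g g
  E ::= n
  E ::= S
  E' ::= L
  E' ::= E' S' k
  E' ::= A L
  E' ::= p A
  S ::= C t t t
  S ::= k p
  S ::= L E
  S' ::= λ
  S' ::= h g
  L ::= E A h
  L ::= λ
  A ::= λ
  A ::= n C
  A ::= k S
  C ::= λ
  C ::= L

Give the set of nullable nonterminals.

Directly nullable (have an λ-production): S', L, A, C.
E' ::= L with every symbol nullable, so E' is nullable.
No other nonterminal has a production whose RHS symbols are all nullable.

{ A, C, E', L, S' }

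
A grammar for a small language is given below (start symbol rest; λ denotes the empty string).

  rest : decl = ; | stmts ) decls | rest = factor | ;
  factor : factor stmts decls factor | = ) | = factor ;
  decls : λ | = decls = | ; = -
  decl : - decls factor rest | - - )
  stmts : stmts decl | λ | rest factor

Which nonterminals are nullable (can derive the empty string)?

{ decls, stmts }

Directly nullable (have an λ-production): decls, stmts.
No other nonterminal has a production whose RHS symbols are all nullable.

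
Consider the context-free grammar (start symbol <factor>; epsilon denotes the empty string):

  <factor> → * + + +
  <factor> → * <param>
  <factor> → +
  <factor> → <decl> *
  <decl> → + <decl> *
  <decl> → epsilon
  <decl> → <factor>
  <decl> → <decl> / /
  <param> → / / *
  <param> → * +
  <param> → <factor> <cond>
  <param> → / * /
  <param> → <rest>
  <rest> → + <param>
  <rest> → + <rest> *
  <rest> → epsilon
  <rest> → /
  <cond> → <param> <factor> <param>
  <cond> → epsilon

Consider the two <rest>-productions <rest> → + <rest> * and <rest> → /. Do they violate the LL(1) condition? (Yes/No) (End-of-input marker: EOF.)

No

FIRST(+ <rest> *) = { + } and FIRST(/) = { / }.
The FIRST sets are disjoint and neither alternative is nullable — no conflict.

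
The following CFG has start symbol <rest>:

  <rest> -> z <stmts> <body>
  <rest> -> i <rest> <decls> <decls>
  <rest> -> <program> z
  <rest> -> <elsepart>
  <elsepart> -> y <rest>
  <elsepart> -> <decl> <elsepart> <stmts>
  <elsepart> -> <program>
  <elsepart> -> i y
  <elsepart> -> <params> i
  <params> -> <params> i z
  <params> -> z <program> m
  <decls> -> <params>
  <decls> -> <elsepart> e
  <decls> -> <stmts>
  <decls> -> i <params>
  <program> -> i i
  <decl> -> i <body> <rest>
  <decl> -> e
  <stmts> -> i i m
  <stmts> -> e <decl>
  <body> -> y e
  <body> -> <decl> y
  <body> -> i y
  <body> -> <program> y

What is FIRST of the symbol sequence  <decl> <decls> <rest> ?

Add FIRST(<decl>) = { e, i }; <decl> is not nullable, stop.

{ e, i }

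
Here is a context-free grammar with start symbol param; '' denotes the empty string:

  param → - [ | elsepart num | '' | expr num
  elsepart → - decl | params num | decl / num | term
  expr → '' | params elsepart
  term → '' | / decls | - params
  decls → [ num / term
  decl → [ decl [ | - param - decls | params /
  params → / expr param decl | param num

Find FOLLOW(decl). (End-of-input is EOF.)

{ -, /, [, num }

In elsepart → - decl: decl is at the end, add FOLLOW(elsepart) = { -, /, [, num }.
In elsepart → decl / num: add FIRST(/ num) = { / }.
In decl → [ decl [: add FIRST([) = { [ }.
In params → / expr param decl: decl is at the end, add FOLLOW(params) = { -, /, [, num }.
Union: FOLLOW(decl) = { -, /, [, num }.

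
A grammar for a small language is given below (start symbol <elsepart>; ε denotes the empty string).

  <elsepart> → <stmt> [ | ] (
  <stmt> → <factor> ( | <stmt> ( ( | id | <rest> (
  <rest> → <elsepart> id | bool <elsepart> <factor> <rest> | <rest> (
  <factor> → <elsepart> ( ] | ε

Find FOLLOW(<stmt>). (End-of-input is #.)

{ (, [ }

In <elsepart> → <stmt> [: add FIRST([) = { [ }.
In <stmt> → <stmt> ( (: add FIRST(( () = { ( }.
Union: FOLLOW(<stmt>) = { (, [ }.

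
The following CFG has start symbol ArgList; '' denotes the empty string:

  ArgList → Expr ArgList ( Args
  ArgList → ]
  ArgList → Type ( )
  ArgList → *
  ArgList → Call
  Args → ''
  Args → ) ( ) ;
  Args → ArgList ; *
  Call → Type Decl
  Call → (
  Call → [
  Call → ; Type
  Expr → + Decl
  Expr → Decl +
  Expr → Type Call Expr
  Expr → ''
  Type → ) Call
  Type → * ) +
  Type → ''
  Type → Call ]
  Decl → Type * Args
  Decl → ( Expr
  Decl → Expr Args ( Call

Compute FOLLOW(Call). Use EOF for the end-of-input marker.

In ArgList → Call: Call is at the end, add FOLLOW(ArgList) = { EOF, (, ; }.
In Expr → Type Call Expr: add FIRST(Expr)\{''} = { (, ), *, +, ;, [, ] }.
  Since Expr is nullable, also add FOLLOW(Expr) = { EOF, (, ), *, +, ;, [, ] }.
In Type → ) Call: Call is at the end, add FOLLOW(Type) = { EOF, (, ), *, +, ;, [, ] }.
In Type → Call ]: add FIRST(]) = { ] }.
In Decl → Expr Args ( Call: Call is at the end, add FOLLOW(Decl) = { EOF, (, ), *, +, ;, [, ] }.
Union: FOLLOW(Call) = { EOF, (, ), *, +, ;, [, ] }.

{ EOF, (, ), *, +, ;, [, ] }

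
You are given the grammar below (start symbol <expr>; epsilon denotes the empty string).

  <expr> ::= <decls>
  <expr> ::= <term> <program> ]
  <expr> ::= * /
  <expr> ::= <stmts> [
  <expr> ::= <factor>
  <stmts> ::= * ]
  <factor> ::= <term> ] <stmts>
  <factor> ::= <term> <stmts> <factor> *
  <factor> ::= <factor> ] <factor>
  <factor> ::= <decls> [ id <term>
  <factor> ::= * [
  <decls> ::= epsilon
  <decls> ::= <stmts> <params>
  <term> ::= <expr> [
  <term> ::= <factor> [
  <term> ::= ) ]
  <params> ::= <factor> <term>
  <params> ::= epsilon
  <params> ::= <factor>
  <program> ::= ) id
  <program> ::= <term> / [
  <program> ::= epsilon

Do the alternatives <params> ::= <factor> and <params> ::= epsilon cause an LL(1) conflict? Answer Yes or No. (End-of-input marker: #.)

FIRST(<factor>) = { ), *, [ } and FIRST(epsilon) = { epsilon }.
The second alternative is nullable and FOLLOW(<params>) = { #, [ } shares [ with FIRST of the first — conflict.

Yes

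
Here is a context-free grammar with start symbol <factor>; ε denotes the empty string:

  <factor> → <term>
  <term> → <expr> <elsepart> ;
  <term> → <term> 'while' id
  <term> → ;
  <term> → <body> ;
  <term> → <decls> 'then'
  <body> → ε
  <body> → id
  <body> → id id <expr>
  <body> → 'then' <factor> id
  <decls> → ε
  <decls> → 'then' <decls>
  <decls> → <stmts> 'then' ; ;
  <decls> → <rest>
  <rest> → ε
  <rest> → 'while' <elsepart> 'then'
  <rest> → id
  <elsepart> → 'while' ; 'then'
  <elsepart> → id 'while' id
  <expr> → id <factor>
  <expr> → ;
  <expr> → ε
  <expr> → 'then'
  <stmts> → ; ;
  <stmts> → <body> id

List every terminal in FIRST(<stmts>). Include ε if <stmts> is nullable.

<stmts> → ; ; contributes {;}.
From <stmts> → <body> id: <body> nullable, take FIRST(<body>) ∪ {id} = { 'then', id }.
Union: FIRST(<stmts>) = { 'then', ;, id }.

{ 'then', ;, id }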